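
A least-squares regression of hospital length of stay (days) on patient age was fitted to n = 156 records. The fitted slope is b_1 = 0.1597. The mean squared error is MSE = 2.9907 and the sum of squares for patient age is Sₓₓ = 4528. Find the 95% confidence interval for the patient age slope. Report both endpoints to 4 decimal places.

SE(b_1) = √(MSE/Sₓₓ) = √(2.9907/4528) = 0.0257.
df = n − 2 = 154.
t* = t_{0.025, 154} = 1.975488.
Margin = t* × SE = 1.975488 × 0.0257 = 0.050770.
CI: 0.1597 ± 0.050770 → (0.1089, 0.2105).
With 95% confidence, each one-unit increase in patient age is associated with a change of between 0.1089 and 0.2105 days in hospital length of stay.

(0.1089, 0.2105)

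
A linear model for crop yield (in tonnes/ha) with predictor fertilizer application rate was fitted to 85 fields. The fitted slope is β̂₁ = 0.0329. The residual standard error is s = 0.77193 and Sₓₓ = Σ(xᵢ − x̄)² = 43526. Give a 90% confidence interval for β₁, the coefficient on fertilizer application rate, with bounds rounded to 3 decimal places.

(0.027, 0.039)

SE(β̂₁) = s/√Sₓₓ = 0.77193/√43526 = 0.00370002.
df = n − 2 = 83.
t* = t_{0.05, 83} = 1.66342.
Margin = t* × SE = 1.66342 × 0.00370002 = 0.00615.
CI: 0.0329 ± 0.00615 → (0.027, 0.039).
With 90% confidence, each one-unit increase in fertilizer application rate is associated with a change of between 0.027 and 0.039 tonnes/ha in crop yield.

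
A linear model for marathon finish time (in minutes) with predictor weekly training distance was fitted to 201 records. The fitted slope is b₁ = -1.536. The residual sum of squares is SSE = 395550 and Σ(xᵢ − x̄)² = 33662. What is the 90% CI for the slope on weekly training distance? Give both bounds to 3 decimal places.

(-1.938, -1.134)

MSE = SSE/(n − 2) = 395550/199 = 1987.69.
SE(b₁) = √(MSE/Sₓₓ) = √(1987.69/33662) = 0.242999.
df = n − 2 = 199.
t* = t_{0.05, 199} = 1.652547.
Margin = t* × SE = 1.652547 × 0.242999 = 0.40157.
CI: -1.536 ± 0.40157 → (-1.938, -1.134).
With 90% confidence, each one-unit increase in weekly training distance is associated with a change of between -1.938 and -1.134 minutes in marathon finish time.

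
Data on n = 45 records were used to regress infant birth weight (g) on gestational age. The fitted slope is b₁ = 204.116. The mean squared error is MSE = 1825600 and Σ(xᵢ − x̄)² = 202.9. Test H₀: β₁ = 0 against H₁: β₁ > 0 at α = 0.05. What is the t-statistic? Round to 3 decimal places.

SE(b₁) = √(MSE/Sₓₓ) = √(1.8256e+06/202.9) = 94.8553.
t = 204.116 / 94.8553 = 2.152.
df = n − 2 = 43.
One-sided p ≈ 0.0185, which is < 0.05, so reject H₀.
There is evidence that the true slope on gestational age is positive.

t = 2.152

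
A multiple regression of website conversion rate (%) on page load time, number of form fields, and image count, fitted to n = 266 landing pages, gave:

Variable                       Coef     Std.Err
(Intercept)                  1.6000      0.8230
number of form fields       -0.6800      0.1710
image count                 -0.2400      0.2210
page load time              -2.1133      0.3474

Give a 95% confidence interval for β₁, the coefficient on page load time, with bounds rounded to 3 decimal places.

(-2.797, -1.429)

Read off: b = -2.1133, SE = 0.3474 for page load time.
df = n − k − 1 = 266 − 3 − 1 = 262.
t* = t_{0.025, 262} = 1.96906.
Margin = t* × SE = 1.96906 × 0.3474 = 0.68405.
CI: -2.1133 ± 0.68405 → (-2.797, -1.429).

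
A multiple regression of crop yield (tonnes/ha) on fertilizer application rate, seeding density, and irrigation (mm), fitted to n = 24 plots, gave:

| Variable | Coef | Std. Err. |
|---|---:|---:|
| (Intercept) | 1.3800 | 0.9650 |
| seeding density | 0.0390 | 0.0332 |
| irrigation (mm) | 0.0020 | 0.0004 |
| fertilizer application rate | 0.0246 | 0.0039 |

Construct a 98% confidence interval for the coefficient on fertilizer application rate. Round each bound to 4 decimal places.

Read off: b = 0.0246, SE = 0.0039 for fertilizer application rate.
df = n − k − 1 = 24 − 3 − 1 = 20.
t* = t_{0.01, 20} = 2.527977.
Margin = t* × SE = 2.527977 × 0.0039 = 0.009859.
CI: 0.0246 ± 0.009859 → (0.0147, 0.0345).

(0.0147, 0.0345)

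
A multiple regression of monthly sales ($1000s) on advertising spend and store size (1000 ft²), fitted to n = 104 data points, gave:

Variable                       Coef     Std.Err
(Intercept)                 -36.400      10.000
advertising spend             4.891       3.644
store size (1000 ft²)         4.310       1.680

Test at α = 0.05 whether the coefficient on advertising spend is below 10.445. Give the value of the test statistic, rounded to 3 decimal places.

Read off: b = 4.891, SE = 3.644 for advertising spend.
H₀: β₁ = 10.445 vs H₁: β₁ < 10.445.
t = (4.891 − 10.445) / 3.644 = -1.524.
df = n − k − 1 = 104 − 2 − 1 = 101.
One-sided p ≈ 0.0653, which is ≥ 0.05, so fail to reject H₀.
The data do not give significant evidence that the true slope on advertising spend is below 10.445 $1000s per unit, holding the other predictors fixed.

t = -1.524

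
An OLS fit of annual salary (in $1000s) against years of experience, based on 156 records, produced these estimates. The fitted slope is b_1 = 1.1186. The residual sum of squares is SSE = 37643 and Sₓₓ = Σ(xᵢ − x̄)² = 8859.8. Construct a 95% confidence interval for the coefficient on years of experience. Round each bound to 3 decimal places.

MSE = SSE/(n − 2) = 37643/154 = 244.435.
SE(b_1) = √(MSE/Sₓₓ) = √(244.435/8859.8) = 0.1661.
df = n − 2 = 154.
t* = t_{0.025, 154} = 1.975488.
Margin = t* × SE = 1.975488 × 0.1661 = 0.32813.
CI: 1.1186 ± 0.32813 → (0.790, 1.447).
With 95% confidence, each one-unit increase in years of experience is associated with a change of between 0.790 and 1.447 $1000s in annual salary.

(0.790, 1.447)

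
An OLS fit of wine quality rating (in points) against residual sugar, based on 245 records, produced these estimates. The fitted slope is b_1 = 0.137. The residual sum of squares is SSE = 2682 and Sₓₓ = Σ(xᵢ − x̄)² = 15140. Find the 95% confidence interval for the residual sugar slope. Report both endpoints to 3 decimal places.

MSE = SSE/(n − 2) = 2682/243 = 11.037.
SE(b_1) = √(MSE/Sₓₓ) = √(11.037/15140) = 0.027.
df = n − 2 = 243.
t* = t_{0.025, 243} = 1.969774.
Margin = t* × SE = 1.969774 × 0.027 = 0.05318.
CI: 0.137 ± 0.05318 → (0.084, 0.190).
With 95% confidence, each one-unit increase in residual sugar is associated with a change of between 0.084 and 0.190 points in wine quality rating.

(0.084, 0.190)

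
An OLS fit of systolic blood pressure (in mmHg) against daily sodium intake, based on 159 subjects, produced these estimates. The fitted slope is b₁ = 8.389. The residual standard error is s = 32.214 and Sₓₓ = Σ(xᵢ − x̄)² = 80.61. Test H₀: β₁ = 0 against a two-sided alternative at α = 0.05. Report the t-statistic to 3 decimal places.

t = 2.338

SE(b₁) = s/√Sₓₓ = 32.214/√80.61 = 3.58798.
t = 8.389 / 3.58798 = 2.338.
df = n − 2 = 157.
Two-sided p ≈ 0.0206, which is < 0.05, so reject H₀.
There is evidence that daily sodium intake is associated with systolic blood pressure.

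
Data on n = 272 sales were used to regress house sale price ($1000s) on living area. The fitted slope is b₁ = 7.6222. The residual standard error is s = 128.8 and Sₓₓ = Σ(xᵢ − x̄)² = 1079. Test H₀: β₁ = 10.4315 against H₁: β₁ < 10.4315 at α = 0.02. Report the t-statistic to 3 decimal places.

SE(b₁) = s/√Sₓₓ = 128.8/√1079 = 3.92107.
t = (7.6222 − 10.4315) / 3.92107 = -0.716.
df = n − 2 = 270.
One-sided p ≈ 0.2372, which is ≥ 0.02, so fail to reject H₀.
The data do not give significant evidence that the true slope on living area is below 10.4315 $1000s per unit.

t = -0.716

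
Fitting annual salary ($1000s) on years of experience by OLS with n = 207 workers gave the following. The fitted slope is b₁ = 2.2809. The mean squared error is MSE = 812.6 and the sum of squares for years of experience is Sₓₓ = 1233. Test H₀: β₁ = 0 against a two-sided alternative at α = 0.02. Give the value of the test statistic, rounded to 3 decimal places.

SE(b₁) = √(MSE/Sₓₓ) = √(812.6/1233) = 0.811815.
t = 2.2809 / 0.811815 = 2.810.
df = n − 2 = 205.
Two-sided p ≈ 0.0054, which is < 0.02, so reject H₀.
There is evidence that years of experience is associated with annual salary.

t = 2.810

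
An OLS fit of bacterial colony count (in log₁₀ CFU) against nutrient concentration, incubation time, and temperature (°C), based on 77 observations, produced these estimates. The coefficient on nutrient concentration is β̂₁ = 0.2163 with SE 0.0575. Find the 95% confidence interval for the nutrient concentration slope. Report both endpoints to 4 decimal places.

(0.1017, 0.3309)

df = n − k − 1 = 77 − 3 − 1 = 73.
t* = t_{0.025, 73} = 1.992997.
Margin = t* × SE = 1.992997 × 0.0575 = 0.114597.
CI: 0.2163 ± 0.114597 → (0.1017, 0.3309).
With 95% confidence, each one-unit increase in nutrient concentration is associated with a change of between 0.1017 and 0.3309 log₁₀ CFU in bacterial colony count, holding the other predictors fixed.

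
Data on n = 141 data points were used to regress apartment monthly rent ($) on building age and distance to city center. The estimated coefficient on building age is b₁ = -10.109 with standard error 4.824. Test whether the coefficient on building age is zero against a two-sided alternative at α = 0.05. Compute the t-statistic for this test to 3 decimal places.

H₀: β₁ = 0 vs H₁: β₁ ≠ 0.
t = (b₁ − β₁⁰)/SE = -10.109 / 4.824 = -2.096.
df = n − k − 1 = 141 − 2 − 1 = 138.
Two-sided p ≈ 0.0379, which is < 0.05, so reject H₀.
There is evidence that building age is associated with apartment monthly rent, holding the other predictors fixed.

t = -2.096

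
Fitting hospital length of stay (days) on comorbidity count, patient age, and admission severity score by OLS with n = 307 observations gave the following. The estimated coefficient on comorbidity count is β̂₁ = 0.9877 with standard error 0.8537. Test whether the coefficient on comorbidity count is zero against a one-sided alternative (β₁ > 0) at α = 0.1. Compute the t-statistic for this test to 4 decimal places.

t = 1.1570

H₀: β₁ = 0 vs H₁: β₁ > 0.
t = (β̂₁ − β₁⁰)/SE = 0.9877 / 0.8537 = 1.1570.
df = n − k − 1 = 307 − 3 − 1 = 303.
One-sided p ≈ 0.1241, which is ≥ 0.1, so fail to reject H₀.
The data do not give significant evidence that the true slope on comorbidity count is positive, holding the other predictors fixed.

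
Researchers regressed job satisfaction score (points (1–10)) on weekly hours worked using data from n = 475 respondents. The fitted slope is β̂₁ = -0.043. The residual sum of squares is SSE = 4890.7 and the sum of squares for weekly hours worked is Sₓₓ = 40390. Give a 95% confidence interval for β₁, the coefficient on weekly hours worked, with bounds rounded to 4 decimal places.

(-0.0744, -0.0116)

MSE = SSE/(n − 2) = 4890.7/473 = 10.3397.
SE(β̂₁) = √(MSE/Sₓₓ) = √(10.3397/40390) = 0.0159999.
df = n − 2 = 473.
t* = t_{0.025, 473} = 1.964992.
Margin = t* × SE = 1.964992 × 0.0159999 = 0.031440.
CI: -0.043 ± 0.031440 → (-0.0744, -0.0116).
With 95% confidence, each one-unit increase in weekly hours worked is associated with a change of between -0.0744 and -0.0116 points (1–10) in job satisfaction score.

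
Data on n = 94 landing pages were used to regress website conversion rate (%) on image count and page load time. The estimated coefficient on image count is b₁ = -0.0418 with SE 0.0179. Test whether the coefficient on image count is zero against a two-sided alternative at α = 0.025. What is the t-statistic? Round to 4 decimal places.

H₀: β₁ = 0 vs H₁: β₁ ≠ 0.
t = (b₁ − β₁⁰)/SE = -0.0418 / 0.0179 = -2.3352.
df = n − k − 1 = 94 − 2 − 1 = 91.
Two-sided p ≈ 0.0217, which is < 0.025, so reject H₀.
There is evidence that image count is associated with website conversion rate, holding the other predictors fixed.

t = -2.3352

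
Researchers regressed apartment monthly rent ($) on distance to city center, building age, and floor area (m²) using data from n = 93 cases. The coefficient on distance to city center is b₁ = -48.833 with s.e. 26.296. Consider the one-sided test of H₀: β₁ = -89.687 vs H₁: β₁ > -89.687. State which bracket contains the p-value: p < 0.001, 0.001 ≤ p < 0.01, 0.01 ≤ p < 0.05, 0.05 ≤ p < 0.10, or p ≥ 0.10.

t = (-48.833 − (-89.687)) / 26.296 = 1.554.
df = n − k − 1 = 93 − 3 − 1 = 89.
One-sided p = P(T_{89} > t) ≈ 0.0619.
So 0.05 ≤ p < 0.10.

0.05 ≤ p < 0.10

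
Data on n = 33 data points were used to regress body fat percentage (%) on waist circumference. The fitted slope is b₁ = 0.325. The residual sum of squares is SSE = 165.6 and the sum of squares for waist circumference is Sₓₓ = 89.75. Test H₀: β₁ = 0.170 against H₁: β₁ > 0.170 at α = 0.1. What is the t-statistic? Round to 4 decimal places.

MSE = SSE/(n − 2) = 165.6/31 = 5.34194.
SE(b₁) = √(MSE/Sₓₓ) = √(5.34194/89.75) = 0.243968.
t = (0.325 − 0.170) / 0.243968 = 0.6353.
df = n − 2 = 31.
One-sided p ≈ 0.2649, which is ≥ 0.1, so fail to reject H₀.
The data do not give significant evidence that the true slope on waist circumference exceeds 0.170 % per unit.

t = 0.6353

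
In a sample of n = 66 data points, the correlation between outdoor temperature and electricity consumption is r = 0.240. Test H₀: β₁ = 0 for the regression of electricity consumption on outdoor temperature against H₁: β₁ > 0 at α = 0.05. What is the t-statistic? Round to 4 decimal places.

t = r·√(n − 2)/√(1 − r²) = 0.240·√64/√0.9424 = 1.9778.
df = n − 2 = 64.
One-sided p ≈ 0.0261, which is < 0.05, so reject H₀.
There is evidence of a linear association between outdoor temperature and electricity consumption.

t = 1.9778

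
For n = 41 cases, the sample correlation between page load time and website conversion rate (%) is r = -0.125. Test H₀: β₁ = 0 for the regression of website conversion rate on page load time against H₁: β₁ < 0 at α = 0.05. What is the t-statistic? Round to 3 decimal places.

t = -0.787

t = r·√(n − 2)/√(1 − r²) = -0.125·√39/√0.984375 = -0.787.
df = n − 2 = 39.
One-sided p ≈ 0.2181, which is ≥ 0.05, so fail to reject H₀.
The data do not give significant evidence of a linear association between page load time and website conversion rate.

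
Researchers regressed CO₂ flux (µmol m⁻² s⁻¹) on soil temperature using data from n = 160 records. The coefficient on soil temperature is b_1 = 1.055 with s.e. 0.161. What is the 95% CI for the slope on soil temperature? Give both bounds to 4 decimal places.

(0.7370, 1.3730)

df = n − 2 = 160 − 2 = 158.
t* = t_{0.025, 158} = 1.975092.
Margin = t* × SE = 1.975092 × 0.161 = 0.317990.
CI: 1.055 ± 0.317990 → (0.7370, 1.3730).
With 95% confidence, each one-unit increase in soil temperature is associated with a change of between 0.7370 and 1.3730 µmol m⁻² s⁻¹ in CO₂ flux.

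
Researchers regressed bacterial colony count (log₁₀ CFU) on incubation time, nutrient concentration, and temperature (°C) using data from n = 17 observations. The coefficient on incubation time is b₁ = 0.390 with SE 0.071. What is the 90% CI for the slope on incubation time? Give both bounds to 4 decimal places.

df = n − k − 1 = 17 − 3 − 1 = 13.
t* = t_{0.05, 13} = 1.770933.
Margin = t* × SE = 1.770933 × 0.071 = 0.125736.
CI: 0.390 ± 0.125736 → (0.2643, 0.5157).
With 90% confidence, each one-unit increase in incubation time is associated with a change of between 0.2643 and 0.5157 log₁₀ CFU in bacterial colony count, holding the other predictors fixed.

(0.2643, 0.5157)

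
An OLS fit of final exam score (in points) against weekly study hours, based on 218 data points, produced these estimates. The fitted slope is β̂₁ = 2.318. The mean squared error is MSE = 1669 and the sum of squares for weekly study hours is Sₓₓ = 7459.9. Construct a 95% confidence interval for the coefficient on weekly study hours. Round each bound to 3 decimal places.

(1.386, 3.250)

SE(β̂₁) = √(MSE/Sₓₓ) = √(1669/7459.9) = 0.473001.
df = n − 2 = 216.
t* = t_{0.025, 216} = 1.971007.
Margin = t* × SE = 1.971007 × 0.473001 = 0.93229.
CI: 2.318 ± 0.93229 → (1.386, 3.250).
With 95% confidence, each one-unit increase in weekly study hours is associated with a change of between 1.386 and 3.250 points in final exam score.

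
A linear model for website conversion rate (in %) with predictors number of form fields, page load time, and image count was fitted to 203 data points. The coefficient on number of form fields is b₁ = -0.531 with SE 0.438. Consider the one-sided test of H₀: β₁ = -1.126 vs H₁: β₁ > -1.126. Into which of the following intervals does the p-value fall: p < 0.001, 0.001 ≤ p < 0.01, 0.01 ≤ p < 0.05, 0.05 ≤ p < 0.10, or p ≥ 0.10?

t = (-0.531 − (-1.126)) / 0.438 = 1.358.
df = n − k − 1 = 203 − 3 − 1 = 199.
One-sided p = P(T_{199} > t) ≈ 0.0879.
So 0.05 ≤ p < 0.10.

0.05 ≤ p < 0.10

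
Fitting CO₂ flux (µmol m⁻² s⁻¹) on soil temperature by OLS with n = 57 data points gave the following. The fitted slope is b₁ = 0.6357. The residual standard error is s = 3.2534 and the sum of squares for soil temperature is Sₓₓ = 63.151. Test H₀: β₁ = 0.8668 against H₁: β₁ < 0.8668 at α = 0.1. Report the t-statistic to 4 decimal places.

t = -0.5645

SE(b₁) = s/√Sₓₓ = 3.2534/√63.151 = 0.4094.
t = (0.6357 − 0.8668) / 0.4094 = -0.5645.
df = n − 2 = 55.
One-sided p ≈ 0.2874, which is ≥ 0.1, so fail to reject H₀.
The data do not give significant evidence that the true slope on soil temperature is below 0.8668 µmol m⁻² s⁻¹ per unit.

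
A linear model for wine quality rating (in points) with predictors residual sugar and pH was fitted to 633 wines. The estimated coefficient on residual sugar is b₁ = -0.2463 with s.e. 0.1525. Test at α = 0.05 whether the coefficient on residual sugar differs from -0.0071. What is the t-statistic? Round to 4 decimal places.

t = -1.5685

H₀: β₁ = -0.0071 vs H₁: β₁ ≠ -0.0071.
t = (b₁ − β₁⁰)/SE = (-0.2463 − (-0.0071)) / 0.1525 = -1.5685.
df = n − k − 1 = 633 − 2 − 1 = 630.
Two-sided p ≈ 0.1173, which is ≥ 0.05, so fail to reject H₀.
The data are consistent with a true slope of -0.0071 points per unit of residual sugar, holding the other predictors fixed.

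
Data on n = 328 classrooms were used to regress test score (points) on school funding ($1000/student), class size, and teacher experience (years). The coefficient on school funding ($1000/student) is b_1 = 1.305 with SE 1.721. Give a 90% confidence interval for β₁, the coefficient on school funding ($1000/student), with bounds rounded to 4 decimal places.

df = n − k − 1 = 328 − 3 − 1 = 324.
t* = t_{0.05, 324} = 1.64957.
Margin = t* × SE = 1.64957 × 1.721 = 2.838910.
CI: 1.305 ± 2.838910 → (-1.5339, 4.1439).
With 90% confidence, each one-unit increase in school funding ($1000/student) is associated with a change of between -1.5339 and 4.1439 points in test score, holding the other predictors fixed.

(-1.5339, 4.1439)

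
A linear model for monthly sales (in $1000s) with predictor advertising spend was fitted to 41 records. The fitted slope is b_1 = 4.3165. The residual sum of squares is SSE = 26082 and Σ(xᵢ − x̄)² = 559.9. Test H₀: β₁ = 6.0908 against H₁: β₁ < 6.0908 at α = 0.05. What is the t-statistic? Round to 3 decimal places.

MSE = SSE/(n − 2) = 26082/39 = 668.769.
SE(b_1) = √(MSE/Sₓₓ) = √(668.769/559.9) = 1.09291.
t = (4.3165 − 6.0908) / 1.09291 = -1.623.
df = n − 2 = 39.
One-sided p ≈ 0.0563, which is ≥ 0.05, so fail to reject H₀.
The data do not give significant evidence that the true slope on advertising spend is below 6.0908 $1000s per unit.

t = -1.623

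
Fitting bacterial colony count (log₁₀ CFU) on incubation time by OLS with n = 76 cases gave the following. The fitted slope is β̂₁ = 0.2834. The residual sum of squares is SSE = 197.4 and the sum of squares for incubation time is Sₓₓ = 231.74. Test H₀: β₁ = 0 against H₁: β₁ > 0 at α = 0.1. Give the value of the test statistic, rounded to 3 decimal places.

t = 2.641

MSE = SSE/(n − 2) = 197.4/74 = 2.66757.
SE(β̂₁) = √(MSE/Sₓₓ) = √(2.66757/231.74) = 0.107289.
t = 0.2834 / 0.107289 = 2.641.
df = n − 2 = 74.
One-sided p ≈ 0.0050, which is < 0.1, so reject H₀.
There is evidence that the true slope on incubation time is positive.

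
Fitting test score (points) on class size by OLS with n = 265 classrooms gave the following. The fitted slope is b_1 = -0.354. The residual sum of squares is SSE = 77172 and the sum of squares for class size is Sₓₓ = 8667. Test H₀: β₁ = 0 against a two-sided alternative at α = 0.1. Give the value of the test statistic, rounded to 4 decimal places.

t = -1.9239

MSE = SSE/(n − 2) = 77172/263 = 293.43.
SE(b_1) = √(MSE/Sₓₓ) = √(293.43/8667) = 0.184.
t = -0.354 / 0.184 = -1.9239.
df = n − 2 = 263.
Two-sided p ≈ 0.0554, which is < 0.1, so reject H₀.
There is evidence that class size is associated with test score.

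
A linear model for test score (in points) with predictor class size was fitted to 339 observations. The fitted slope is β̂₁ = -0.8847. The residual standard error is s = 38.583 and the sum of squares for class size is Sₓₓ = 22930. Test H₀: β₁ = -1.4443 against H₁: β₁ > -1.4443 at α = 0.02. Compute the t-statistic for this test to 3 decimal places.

t = 2.196

SE(β̂₁) = s/√Sₓₓ = 38.583/√22930 = 0.254797.
t = (-0.8847 − (-1.4443)) / 0.254797 = 2.196.
df = n − 2 = 337.
One-sided p ≈ 0.0144, which is < 0.02, so reject H₀.
There is evidence that the true slope on class size exceeds -1.4443 points per unit.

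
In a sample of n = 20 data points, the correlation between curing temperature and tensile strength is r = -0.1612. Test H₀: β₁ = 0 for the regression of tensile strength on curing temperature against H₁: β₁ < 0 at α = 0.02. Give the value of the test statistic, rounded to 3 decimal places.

t = r·√(n − 2)/√(1 − r²) = -0.1612·√18/√0.974015 = -0.693.
df = n − 2 = 18.
One-sided p ≈ 0.2486, which is ≥ 0.02, so fail to reject H₀.
The data do not give significant evidence of a linear association between curing temperature and tensile strength.

t = -0.693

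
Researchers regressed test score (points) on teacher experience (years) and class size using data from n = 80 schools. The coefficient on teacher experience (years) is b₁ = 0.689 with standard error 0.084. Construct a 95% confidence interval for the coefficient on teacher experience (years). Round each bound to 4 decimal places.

(0.5217, 0.8563)

df = n − k − 1 = 80 − 2 − 1 = 77.
t* = t_{0.025, 77} = 1.991254.
Margin = t* × SE = 1.991254 × 0.084 = 0.167265.
CI: 0.689 ± 0.167265 → (0.5217, 0.8563).
With 95% confidence, each one-unit increase in teacher experience (years) is associated with a change of between 0.5217 and 0.8563 points in test score, holding the other predictors fixed.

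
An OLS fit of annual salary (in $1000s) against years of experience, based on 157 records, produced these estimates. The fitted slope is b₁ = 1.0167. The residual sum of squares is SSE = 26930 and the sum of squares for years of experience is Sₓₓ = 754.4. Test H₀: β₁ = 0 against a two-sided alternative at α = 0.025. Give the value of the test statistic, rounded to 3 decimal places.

t = 2.119

MSE = SSE/(n − 2) = 26930/155 = 173.742.
SE(b₁) = √(MSE/Sₓₓ) = √(173.742/754.4) = 0.479901.
t = 1.0167 / 0.479901 = 2.119.
df = n − 2 = 155.
Two-sided p ≈ 0.0357, which is ≥ 0.025, so fail to reject H₀.
The data do not give significant evidence of an association between years of experience and annual salary.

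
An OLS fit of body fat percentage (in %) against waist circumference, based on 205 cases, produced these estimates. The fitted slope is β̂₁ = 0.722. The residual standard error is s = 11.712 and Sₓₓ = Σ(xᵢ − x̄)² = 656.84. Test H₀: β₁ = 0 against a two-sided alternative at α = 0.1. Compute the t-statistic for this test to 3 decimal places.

t = 1.580

SE(β̂₁) = s/√Sₓₓ = 11.712/√656.84 = 0.456984.
t = 0.722 / 0.456984 = 1.580.
df = n − 2 = 203.
Two-sided p ≈ 0.1157, which is ≥ 0.1, so fail to reject H₀.
The data do not give significant evidence of an association between waist circumference and body fat percentage.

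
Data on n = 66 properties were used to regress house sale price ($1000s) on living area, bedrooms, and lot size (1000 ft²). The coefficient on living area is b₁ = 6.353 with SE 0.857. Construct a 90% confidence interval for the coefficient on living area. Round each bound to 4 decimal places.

df = n − k − 1 = 66 − 3 − 1 = 62.
t* = t_{0.05, 62} = 1.669804.
Margin = t* × SE = 1.669804 × 0.857 = 1.431022.
CI: 6.353 ± 1.431022 → (4.9220, 7.7840).
With 90% confidence, each one-unit increase in living area is associated with a change of between 4.9220 and 7.7840 $1000s in house sale price, holding the other predictors fixed.

(4.9220, 7.7840)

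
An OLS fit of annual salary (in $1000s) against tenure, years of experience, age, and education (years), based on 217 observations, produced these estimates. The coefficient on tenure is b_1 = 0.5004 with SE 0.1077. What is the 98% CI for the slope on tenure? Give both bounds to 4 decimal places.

df = n − k − 1 = 217 − 4 − 1 = 212.
t* = t_{0.01, 212} = 2.344066.
Margin = t* × SE = 2.344066 × 0.1077 = 0.252456.
CI: 0.5004 ± 0.252456 → (0.2479, 0.7529).
With 98% confidence, each one-unit increase in tenure is associated with a change of between 0.2479 and 0.7529 $1000s in annual salary, holding the other predictors fixed.

(0.2479, 0.7529)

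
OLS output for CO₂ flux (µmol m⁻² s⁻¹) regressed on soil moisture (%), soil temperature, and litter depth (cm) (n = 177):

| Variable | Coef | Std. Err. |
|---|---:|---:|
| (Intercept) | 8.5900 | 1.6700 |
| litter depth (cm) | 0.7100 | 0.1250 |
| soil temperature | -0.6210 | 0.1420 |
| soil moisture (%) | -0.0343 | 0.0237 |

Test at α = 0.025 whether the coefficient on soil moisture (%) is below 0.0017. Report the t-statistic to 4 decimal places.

t = -1.5190

Read off: b = -0.0343, SE = 0.0237 for soil moisture (%).
H₀: β₁ = 0.0017 vs H₁: β₁ < 0.0017.
t = (-0.0343 − 0.0017) / 0.0237 = -1.5190.
df = n − k − 1 = 177 − 3 − 1 = 173.
One-sided p ≈ 0.0653, which is ≥ 0.025, so fail to reject H₀.
The data do not give significant evidence that the true slope on soil moisture (%) is below 0.0017 µmol m⁻² s⁻¹ per unit, holding the other predictors fixed.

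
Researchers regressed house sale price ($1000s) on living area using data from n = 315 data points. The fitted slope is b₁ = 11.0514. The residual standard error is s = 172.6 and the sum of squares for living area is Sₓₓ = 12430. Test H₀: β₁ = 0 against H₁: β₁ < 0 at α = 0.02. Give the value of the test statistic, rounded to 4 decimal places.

SE(b₁) = s/√Sₓₓ = 172.6/√12430 = 1.54812.
t = 11.0514 / 1.54812 = 7.1386.
df = n − 2 = 313.
One-sided p ≈ 1.0000, which is ≥ 0.02, so fail to reject H₀.
The data do not give significant evidence that the true slope on living area is negative.

t = 7.1386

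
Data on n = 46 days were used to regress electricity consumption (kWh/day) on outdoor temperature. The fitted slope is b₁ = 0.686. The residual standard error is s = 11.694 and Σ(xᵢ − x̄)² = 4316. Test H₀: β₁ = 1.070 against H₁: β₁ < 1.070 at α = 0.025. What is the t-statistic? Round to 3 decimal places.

t = -2.157

SE(b₁) = s/√Sₓₓ = 11.694/√4316 = 0.178001.
t = (0.686 − 1.070) / 0.178001 = -2.157.
df = n − 2 = 44.
One-sided p ≈ 0.0182, which is < 0.025, so reject H₀.
There is evidence that the true slope on outdoor temperature is below 1.070 kWh/day per unit.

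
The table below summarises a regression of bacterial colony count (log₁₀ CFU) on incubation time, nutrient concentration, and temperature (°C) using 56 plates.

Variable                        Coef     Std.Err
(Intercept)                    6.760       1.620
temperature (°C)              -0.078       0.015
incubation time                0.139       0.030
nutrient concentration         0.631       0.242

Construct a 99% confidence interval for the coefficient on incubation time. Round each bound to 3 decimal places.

(0.059, 0.219)

Read off: b = 0.139, SE = 0.030 for incubation time.
df = n − k − 1 = 56 − 3 − 1 = 52.
t* = t_{0.005, 52} = 2.673734.
Margin = t* × SE = 2.673734 × 0.030 = 0.08021.
CI: 0.139 ± 0.08021 → (0.059, 0.219).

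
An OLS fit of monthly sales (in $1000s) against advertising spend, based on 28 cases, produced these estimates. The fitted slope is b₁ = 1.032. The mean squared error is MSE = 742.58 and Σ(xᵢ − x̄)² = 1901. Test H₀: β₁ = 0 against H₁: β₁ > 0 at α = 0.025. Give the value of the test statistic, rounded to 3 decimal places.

t = 1.651

SE(b₁) = √(MSE/Sₓₓ) = √(742.58/1901) = 0.625001.
t = 1.032 / 0.625001 = 1.651.
df = n − 2 = 26.
One-sided p ≈ 0.0554, which is ≥ 0.025, so fail to reject H₀.
The data do not give significant evidence that the true slope on advertising spend is positive.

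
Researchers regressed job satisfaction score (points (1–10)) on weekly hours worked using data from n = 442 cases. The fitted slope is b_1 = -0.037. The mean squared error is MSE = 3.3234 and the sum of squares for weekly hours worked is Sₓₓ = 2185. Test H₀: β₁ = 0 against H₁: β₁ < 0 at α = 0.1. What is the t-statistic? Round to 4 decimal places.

t = -0.9487

SE(b_1) = √(MSE/Sₓₓ) = √(3.3234/2185) = 0.0390001.
t = -0.037 / 0.0390001 = -0.9487.
df = n − 2 = 440.
One-sided p ≈ 0.1716, which is ≥ 0.1, so fail to reject H₀.
The data do not give significant evidence that the true slope on weekly hours worked is negative.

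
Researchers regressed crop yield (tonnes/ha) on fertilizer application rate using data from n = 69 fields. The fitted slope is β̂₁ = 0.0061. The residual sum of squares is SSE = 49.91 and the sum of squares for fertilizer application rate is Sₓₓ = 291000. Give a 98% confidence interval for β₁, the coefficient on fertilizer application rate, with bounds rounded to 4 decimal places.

MSE = SSE/(n − 2) = 49.91/67 = 0.744925.
SE(β̂₁) = √(MSE/Sₓₓ) = √(0.744925/291000) = 0.00159996.
df = n − 2 = 67.
t* = t_{0.01, 67} = 2.383302.
Margin = t* × SE = 2.383302 × 0.00159996 = 0.003813.
CI: 0.0061 ± 0.003813 → (0.0023, 0.0099).
With 98% confidence, each one-unit increase in fertilizer application rate is associated with a change of between 0.0023 and 0.0099 tonnes/ha in crop yield.

(0.0023, 0.0099)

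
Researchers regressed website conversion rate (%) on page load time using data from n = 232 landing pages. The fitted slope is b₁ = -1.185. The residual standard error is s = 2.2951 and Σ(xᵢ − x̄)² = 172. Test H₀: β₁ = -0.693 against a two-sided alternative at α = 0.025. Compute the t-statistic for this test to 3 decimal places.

SE(b₁) = s/√Sₓₓ = 2.2951/√172 = 0.175.
t = (-1.185 − (-0.693)) / 0.175 = -2.811.
df = n − 2 = 230.
Two-sided p ≈ 0.0054, which is < 0.025, so reject H₀.
There is evidence that the true slope on page load time differs from -0.693 % per unit.

t = -2.811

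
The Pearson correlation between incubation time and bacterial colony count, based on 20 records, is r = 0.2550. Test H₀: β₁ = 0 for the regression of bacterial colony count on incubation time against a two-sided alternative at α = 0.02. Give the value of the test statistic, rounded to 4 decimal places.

t = r·√(n − 2)/√(1 − r²) = 0.2550·√18/√0.934975 = 1.1189.
df = n − 2 = 18.
Two-sided p ≈ 0.2779, which is ≥ 0.02, so fail to reject H₀.
The data do not give significant evidence of a linear association between incubation time and bacterial colony count.

t = 1.1189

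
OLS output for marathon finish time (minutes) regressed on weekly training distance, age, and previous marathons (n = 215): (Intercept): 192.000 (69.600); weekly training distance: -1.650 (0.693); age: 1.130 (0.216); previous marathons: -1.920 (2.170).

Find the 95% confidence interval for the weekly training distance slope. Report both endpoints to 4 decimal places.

Read off: b = -1.650, SE = 0.693 for weekly training distance.
df = n − k − 1 = 215 − 3 − 1 = 211.
t* = t_{0.025, 211} = 1.971271.
Margin = t* × SE = 1.971271 × 0.693 = 1.366091.
CI: -1.650 ± 1.366091 → (-3.0161, -0.2839).

(-3.0161, -0.2839)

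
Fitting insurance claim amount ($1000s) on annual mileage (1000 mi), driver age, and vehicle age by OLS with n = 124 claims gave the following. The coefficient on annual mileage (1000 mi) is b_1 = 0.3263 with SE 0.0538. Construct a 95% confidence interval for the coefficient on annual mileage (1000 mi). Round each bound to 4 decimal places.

(0.2198, 0.4328)

df = n − k − 1 = 124 − 3 − 1 = 120.
t* = t_{0.025, 120} = 1.97993.
Margin = t* × SE = 1.97993 × 0.0538 = 0.106520.
CI: 0.3263 ± 0.106520 → (0.2198, 0.4328).
With 95% confidence, each one-unit increase in annual mileage (1000 mi) is associated with a change of between 0.2198 and 0.4328 $1000s in insurance claim amount, holding the other predictors fixed.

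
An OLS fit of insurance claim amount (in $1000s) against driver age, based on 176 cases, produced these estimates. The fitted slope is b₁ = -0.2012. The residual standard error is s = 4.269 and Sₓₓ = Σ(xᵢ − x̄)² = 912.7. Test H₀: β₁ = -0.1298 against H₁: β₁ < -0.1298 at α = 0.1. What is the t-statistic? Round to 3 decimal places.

SE(b₁) = s/√Sₓₓ = 4.269/√912.7 = 0.141306.
t = (-0.2012 − (-0.1298)) / 0.141306 = -0.505.
df = n − 2 = 174.
One-sided p ≈ 0.3070, which is ≥ 0.1, so fail to reject H₀.
The data do not give significant evidence that the true slope on driver age is below -0.1298 $1000s per unit.

t = -0.505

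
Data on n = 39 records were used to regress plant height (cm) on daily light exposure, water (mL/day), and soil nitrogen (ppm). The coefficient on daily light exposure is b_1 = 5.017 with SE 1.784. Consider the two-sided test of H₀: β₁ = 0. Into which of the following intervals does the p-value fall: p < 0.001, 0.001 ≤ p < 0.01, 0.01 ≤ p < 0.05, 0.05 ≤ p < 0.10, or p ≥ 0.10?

0.001 ≤ p < 0.01

t = 5.017 / 1.784 = 2.812.
df = n − k − 1 = 39 − 3 − 1 = 35.
Two-sided p = 2·P(T_{35} > |t|) ≈ 0.0080.
So 0.001 ≤ p < 0.01.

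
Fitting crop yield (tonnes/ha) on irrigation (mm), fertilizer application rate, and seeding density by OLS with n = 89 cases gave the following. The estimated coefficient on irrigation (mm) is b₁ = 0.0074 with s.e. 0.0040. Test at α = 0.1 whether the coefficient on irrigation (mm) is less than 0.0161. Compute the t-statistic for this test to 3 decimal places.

H₀: β₁ = 0.0161 vs H₁: β₁ < 0.0161.
t = (b₁ − β₁⁰)/SE = (0.0074 − 0.0161) / 0.0040 = -2.175.
df = n − k − 1 = 89 − 3 − 1 = 85.
One-sided p ≈ 0.0162, which is < 0.1, so reject H₀.
There is evidence that the true slope on irrigation (mm) is below 0.0161 tonnes/ha per unit, holding the other predictors fixed.

t = -2.175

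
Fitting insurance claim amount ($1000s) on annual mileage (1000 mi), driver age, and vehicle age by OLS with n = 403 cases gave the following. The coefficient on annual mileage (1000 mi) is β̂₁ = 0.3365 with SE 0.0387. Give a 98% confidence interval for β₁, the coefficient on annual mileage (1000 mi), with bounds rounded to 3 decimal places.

(0.246, 0.427)

df = n − k − 1 = 403 − 3 − 1 = 399.
t* = t_{0.01, 399} = 2.33573.
Margin = t* × SE = 2.33573 × 0.0387 = 0.09039.
CI: 0.3365 ± 0.09039 → (0.246, 0.427).
With 98% confidence, each one-unit increase in annual mileage (1000 mi) is associated with a change of between 0.246 and 0.427 $1000s in insurance claim amount, holding the other predictors fixed.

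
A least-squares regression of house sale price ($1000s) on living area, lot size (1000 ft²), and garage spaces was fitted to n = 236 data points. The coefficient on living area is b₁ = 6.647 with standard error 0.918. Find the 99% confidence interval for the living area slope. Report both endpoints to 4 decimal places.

(4.2628, 9.0312)

df = n − k − 1 = 236 − 3 − 1 = 232.
t* = t_{0.005, 232} = 2.597186.
Margin = t* × SE = 2.597186 × 0.918 = 2.384217.
CI: 6.647 ± 2.384217 → (4.2628, 9.0312).
With 99% confidence, each one-unit increase in living area is associated with a change of between 4.2628 and 9.0312 $1000s in house sale price, holding the other predictors fixed.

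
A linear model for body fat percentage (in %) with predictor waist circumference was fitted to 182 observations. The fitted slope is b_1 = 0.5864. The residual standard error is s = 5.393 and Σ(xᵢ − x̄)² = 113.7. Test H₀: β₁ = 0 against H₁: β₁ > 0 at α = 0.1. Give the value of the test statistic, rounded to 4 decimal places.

t = 1.1594

SE(b_1) = s/√Sₓₓ = 5.393/√113.7 = 0.505767.
t = 0.5864 / 0.505767 = 1.1594.
df = n − 2 = 180.
One-sided p ≈ 0.1239, which is ≥ 0.1, so fail to reject H₀.
The data do not give significant evidence that the true slope on waist circumference is positive.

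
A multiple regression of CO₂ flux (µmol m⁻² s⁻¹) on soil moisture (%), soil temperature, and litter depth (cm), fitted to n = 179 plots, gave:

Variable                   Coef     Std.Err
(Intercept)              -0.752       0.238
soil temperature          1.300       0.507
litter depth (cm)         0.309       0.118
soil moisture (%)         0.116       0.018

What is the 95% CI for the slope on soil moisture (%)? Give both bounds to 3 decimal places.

Read off: b = 0.116, SE = 0.018 for soil moisture (%).
df = n − k − 1 = 179 − 3 − 1 = 175.
t* = t_{0.025, 175} = 1.973612.
Margin = t* × SE = 1.973612 × 0.018 = 0.03553.
CI: 0.116 ± 0.03553 → (0.080, 0.152).

(0.080, 0.152)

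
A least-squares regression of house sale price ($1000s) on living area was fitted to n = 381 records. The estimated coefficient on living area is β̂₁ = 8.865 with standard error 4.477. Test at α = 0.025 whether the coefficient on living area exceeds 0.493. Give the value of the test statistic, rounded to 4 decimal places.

H₀: β₁ = 0.493 vs H₁: β₁ > 0.493.
t = (β̂₁ − β₁⁰)/SE = (8.865 − 0.493) / 4.477 = 1.8700.
df = n − 2 = 381 − 2 = 379.
One-sided p ≈ 0.0311, which is ≥ 0.025, so fail to reject H₀.
The data do not give significant evidence that the true slope on living area exceeds 0.493 $1000s per unit.

t = 1.8700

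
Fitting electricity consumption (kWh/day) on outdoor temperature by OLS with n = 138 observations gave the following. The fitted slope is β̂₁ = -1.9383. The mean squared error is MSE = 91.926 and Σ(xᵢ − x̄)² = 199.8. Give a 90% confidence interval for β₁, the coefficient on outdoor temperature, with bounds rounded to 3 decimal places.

(-3.062, -0.815)

SE(β̂₁) = √(MSE/Sₓₓ) = √(91.926/199.8) = 0.678299.
df = n − 2 = 136.
t* = t_{0.05, 136} = 1.656135.
Margin = t* × SE = 1.656135 × 0.678299 = 1.12336.
CI: -1.9383 ± 1.12336 → (-3.062, -0.815).
With 90% confidence, each one-unit increase in outdoor temperature is associated with a change of between -3.062 and -0.815 kWh/day in electricity consumption.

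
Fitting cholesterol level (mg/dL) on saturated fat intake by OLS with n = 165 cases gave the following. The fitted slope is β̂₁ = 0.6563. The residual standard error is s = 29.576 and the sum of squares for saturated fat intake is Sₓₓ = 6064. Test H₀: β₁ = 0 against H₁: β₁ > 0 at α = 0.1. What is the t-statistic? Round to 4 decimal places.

t = 1.7280

SE(β̂₁) = s/√Sₓₓ = 29.576/√6064 = 0.379804.
t = 0.6563 / 0.379804 = 1.7280.
df = n − 2 = 163.
One-sided p ≈ 0.0429, which is < 0.1, so reject H₀.
There is evidence that the true slope on saturated fat intake is positive.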